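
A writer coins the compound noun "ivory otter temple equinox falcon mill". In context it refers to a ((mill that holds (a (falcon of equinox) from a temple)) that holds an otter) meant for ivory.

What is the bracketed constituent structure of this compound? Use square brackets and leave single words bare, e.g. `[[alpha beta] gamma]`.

At the top level: head "mill" (specifically "otter temple equinox falcon mill"); modifier "ivory".
"otter temple equinox falcon mill" → head "mill" (specifically "temple equinox falcon mill"), modifier "otter".
"temple equinox falcon mill" → head "mill", modifier "temple equinox falcon".
"temple equinox falcon" → head "falcon" (specifically "equinox falcon"), modifier "temple".
"equinox falcon" → head "falcon", modifier "equinox".
Putting it together: [ivory [otter [[temple [equinox falcon]] mill]]].

[ivory [otter [[temple [equinox falcon]] mill]]]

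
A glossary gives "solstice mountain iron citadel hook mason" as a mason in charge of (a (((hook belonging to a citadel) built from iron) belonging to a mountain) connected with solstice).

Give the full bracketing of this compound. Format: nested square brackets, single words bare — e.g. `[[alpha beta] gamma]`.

The outermost head in the paraphrase is "mason", modified by "solstice mountain iron citadel hook".
"solstice mountain iron citadel hook" → head "hook" (specifically "mountain iron citadel hook"), modifier "solstice".
"mountain iron citadel hook" → head "hook" (specifically "iron citadel hook"), modifier "mountain".
"iron citadel hook" → head "hook" (specifically "citadel hook"), modifier "iron".
"citadel hook" → head "hook", modifier "citadel".
Assembled: [[solstice [mountain [iron [citadel hook]]]] mason].

[[solstice [mountain [iron [citadel hook]]]] mason]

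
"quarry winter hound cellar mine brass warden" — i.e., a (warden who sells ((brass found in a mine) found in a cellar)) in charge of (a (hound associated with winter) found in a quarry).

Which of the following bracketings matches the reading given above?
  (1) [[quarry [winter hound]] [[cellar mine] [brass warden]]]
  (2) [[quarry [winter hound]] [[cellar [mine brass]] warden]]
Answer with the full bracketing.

[[quarry [winter hound]] [[cellar [mine brass]] warden]]

The paraphrase's head is the "warden" part ("cellar mine brass warden"); its modifier is "quarry winter hound".
That top-level split, carried through the inner groups, gives [[quarry [winter hound]] [[cellar [mine brass]] warden]].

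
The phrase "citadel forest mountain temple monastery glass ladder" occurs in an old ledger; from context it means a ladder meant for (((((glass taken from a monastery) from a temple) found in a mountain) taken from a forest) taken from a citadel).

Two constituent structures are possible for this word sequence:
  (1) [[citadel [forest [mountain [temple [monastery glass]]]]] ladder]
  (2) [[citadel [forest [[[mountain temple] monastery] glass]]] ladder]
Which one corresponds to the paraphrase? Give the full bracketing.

[[citadel [forest [mountain [temple [monastery glass]]]]] ladder]

The paraphrase's head is the "ladder" part ("ladder"); its modifier is "citadel forest mountain temple monastery glass".
That top-level split, carried through the inner groups, gives [[citadel [forest [mountain [temple [monastery glass]]]]] ladder].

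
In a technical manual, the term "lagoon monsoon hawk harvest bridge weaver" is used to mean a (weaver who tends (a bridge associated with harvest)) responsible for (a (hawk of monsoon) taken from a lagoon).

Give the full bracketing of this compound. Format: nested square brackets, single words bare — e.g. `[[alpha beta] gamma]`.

The outermost head in the paraphrase is "weaver" (specifically "harvest bridge weaver"), modified by "lagoon monsoon hawk".
Within "lagoon monsoon hawk", the head is "hawk" (specifically "monsoon hawk") and the modifier is "lagoon".
Within "monsoon hawk", the head is "hawk" and the modifier is "monsoon".
Within "harvest bridge weaver", the head is "weaver" and the modifier is "harvest bridge".
Within "harvest bridge", the head is "bridge" and the modifier is "harvest".
So the structure is [[lagoon [monsoon hawk]] [[harvest bridge] weaver]].

[[lagoon [monsoon hawk]] [[harvest bridge] weaver]]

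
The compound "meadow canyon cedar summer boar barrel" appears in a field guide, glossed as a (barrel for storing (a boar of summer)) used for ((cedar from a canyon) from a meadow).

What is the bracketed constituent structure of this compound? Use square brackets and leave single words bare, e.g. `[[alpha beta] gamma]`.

[[meadow [canyon cedar]] [[summer boar] barrel]]

Whole compound: head "barrel" (specifically "summer boar barrel"), modifier "meadow canyon cedar".
Inside "meadow canyon cedar": head "cedar" (specifically "canyon cedar"), modifier "meadow".
Inside "canyon cedar": head "cedar", modifier "canyon".
Inside "summer boar barrel": head "barrel", modifier "summer boar".
Inside "summer boar": head "boar", modifier "summer".
So the structure is [[meadow [canyon cedar]] [[summer boar] barrel]].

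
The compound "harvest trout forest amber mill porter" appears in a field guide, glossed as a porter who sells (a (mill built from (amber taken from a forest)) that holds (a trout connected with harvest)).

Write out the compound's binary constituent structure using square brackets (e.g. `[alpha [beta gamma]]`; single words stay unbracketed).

[[[harvest trout] [[forest amber] mill]] porter]

Whole compound: head "porter", modifier "harvest trout forest amber mill".
Inside "harvest trout forest amber mill": head "mill" (specifically "forest amber mill"), modifier "harvest trout".
Inside "harvest trout": head "trout", modifier "harvest".
Inside "forest amber mill": head "mill", modifier "forest amber".
Inside "forest amber": head "amber", modifier "forest".
Putting it together: [[[harvest trout] [[forest amber] mill]] porter].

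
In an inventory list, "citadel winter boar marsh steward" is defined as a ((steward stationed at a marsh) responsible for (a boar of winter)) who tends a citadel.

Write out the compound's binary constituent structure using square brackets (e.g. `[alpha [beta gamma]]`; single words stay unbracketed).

[citadel [[winter boar] [marsh steward]]]

Overall it is a kind of steward (specifically "winter boar marsh steward"); the modifier is "citadel".
Inside "winter boar marsh steward": head "steward" (specifically "marsh steward"), modifier "winter boar".
Inside "winter boar": head "boar", modifier "winter".
Inside "marsh steward": head "steward", modifier "marsh".
Putting it together: [citadel [[winter boar] [marsh steward]]].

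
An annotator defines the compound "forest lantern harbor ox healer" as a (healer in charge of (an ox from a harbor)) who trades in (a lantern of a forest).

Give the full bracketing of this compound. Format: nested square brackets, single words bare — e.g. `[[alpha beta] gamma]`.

Whole compound: head "healer" (specifically "harbor ox healer"), modifier "forest lantern".
Within "forest lantern", the head is "lantern" and the modifier is "forest".
Within "harbor ox healer", the head is "healer" and the modifier is "harbor ox".
Within "harbor ox", the head is "ox" and the modifier is "harbor".
Assembled: [[forest lantern] [[harbor ox] healer]].

[[forest lantern] [[harbor ox] healer]]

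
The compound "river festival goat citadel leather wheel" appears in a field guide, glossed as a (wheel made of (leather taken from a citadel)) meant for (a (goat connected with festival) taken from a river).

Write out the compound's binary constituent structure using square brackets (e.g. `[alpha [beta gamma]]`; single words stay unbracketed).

[[river [festival goat]] [[citadel leather] wheel]]

Overall it is a kind of wheel (specifically "citadel leather wheel"); the modifier is "river festival goat".
Inside "river festival goat": head "goat" (specifically "festival goat"), modifier "river".
Inside "festival goat": head "goat", modifier "festival".
Inside "citadel leather wheel": head "wheel", modifier "citadel leather".
Inside "citadel leather": head "leather", modifier "citadel".
Assembled: [[river [festival goat]] [[citadel leather] wheel]].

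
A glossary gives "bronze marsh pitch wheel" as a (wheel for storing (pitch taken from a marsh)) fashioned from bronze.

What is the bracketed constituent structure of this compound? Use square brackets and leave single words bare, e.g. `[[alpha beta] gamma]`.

The outermost head in the paraphrase is "wheel" (specifically "marsh pitch wheel"), modified by "bronze".
Within "marsh pitch wheel", the head is "wheel" and the modifier is "marsh pitch".
Within "marsh pitch", the head is "pitch" and the modifier is "marsh".
Assembled: [bronze [[marsh pitch] wheel]].

[bronze [[marsh pitch] wheel]]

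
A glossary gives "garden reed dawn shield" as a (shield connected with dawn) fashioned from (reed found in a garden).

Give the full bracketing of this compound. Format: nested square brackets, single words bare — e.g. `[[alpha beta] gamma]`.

Overall it is a kind of shield (specifically "dawn shield"); the modifier is "garden reed".
"garden reed" → head "reed", modifier "garden".
"dawn shield" → head "shield", modifier "dawn".
Assembled: [[garden reed] [dawn shield]].

[[garden reed] [dawn shield]]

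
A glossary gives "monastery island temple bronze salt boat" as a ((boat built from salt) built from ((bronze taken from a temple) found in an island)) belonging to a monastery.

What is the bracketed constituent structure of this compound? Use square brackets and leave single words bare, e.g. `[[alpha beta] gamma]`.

Whole compound: head "boat" (specifically "island temple bronze salt boat"), modifier "monastery".
Within "island temple bronze salt boat", the head is "boat" (specifically "salt boat") and the modifier is "island temple bronze".
Within "island temple bronze", the head is "bronze" (specifically "temple bronze") and the modifier is "island".
Within "temple bronze", the head is "bronze" and the modifier is "temple".
Within "salt boat", the head is "boat" and the modifier is "salt".
Assembled: [monastery [[island [temple bronze]] [salt boat]]].

[monastery [[island [temple bronze]] [salt boat]]]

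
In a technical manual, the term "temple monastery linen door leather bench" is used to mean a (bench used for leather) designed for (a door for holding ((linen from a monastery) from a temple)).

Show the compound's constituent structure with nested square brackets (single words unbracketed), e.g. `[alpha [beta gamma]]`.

[[[temple [monastery linen]] door] [leather bench]]

The outermost head in the paraphrase is "bench" (specifically "leather bench"), modified by "temple monastery linen door".
Inside "temple monastery linen door": head "door", modifier "temple monastery linen".
Inside "temple monastery linen": head "linen" (specifically "monastery linen"), modifier "temple".
Inside "monastery linen": head "linen", modifier "monastery".
Inside "leather bench": head "bench", modifier "leather".
Putting it together: [[[temple [monastery linen]] door] [leather bench]].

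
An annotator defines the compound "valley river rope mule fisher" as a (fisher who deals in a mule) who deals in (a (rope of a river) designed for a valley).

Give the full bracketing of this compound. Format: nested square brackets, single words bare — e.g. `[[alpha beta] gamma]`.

[[valley [river rope]] [mule fisher]]

Whole compound: head "fisher" (specifically "mule fisher"), modifier "valley river rope".
Within "valley river rope", the head is "rope" (specifically "river rope") and the modifier is "valley".
Within "river rope", the head is "rope" and the modifier is "river".
Within "mule fisher", the head is "fisher" and the modifier is "mule".
So the structure is [[valley [river rope]] [mule fisher]].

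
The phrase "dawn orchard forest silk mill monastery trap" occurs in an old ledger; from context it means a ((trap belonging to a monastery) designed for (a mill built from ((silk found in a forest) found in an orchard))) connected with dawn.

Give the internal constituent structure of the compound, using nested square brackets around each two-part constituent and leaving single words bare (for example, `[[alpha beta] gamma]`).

[dawn [[[orchard [forest silk]] mill] [monastery trap]]]

The outermost head in the paraphrase is "trap" (specifically "orchard forest silk mill monastery trap"), modified by "dawn".
Inside "orchard forest silk mill monastery trap": head "trap" (specifically "monastery trap"), modifier "orchard forest silk mill".
Inside "orchard forest silk mill": head "mill", modifier "orchard forest silk".
Inside "orchard forest silk": head "silk" (specifically "forest silk"), modifier "orchard".
Inside "forest silk": head "silk", modifier "forest".
Inside "monastery trap": head "trap", modifier "monastery".
Putting it together: [dawn [[[orchard [forest silk]] mill] [monastery trap]]].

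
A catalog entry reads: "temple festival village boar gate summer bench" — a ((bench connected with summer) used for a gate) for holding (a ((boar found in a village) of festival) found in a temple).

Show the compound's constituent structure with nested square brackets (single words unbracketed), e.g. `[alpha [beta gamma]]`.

Whole compound: head "bench" (specifically "gate summer bench"), modifier "temple festival village boar".
"temple festival village boar" → head "boar" (specifically "festival village boar"), modifier "temple".
"festival village boar" → head "boar" (specifically "village boar"), modifier "festival".
"village boar" → head "boar", modifier "village".
"gate summer bench" → head "bench" (specifically "summer bench"), modifier "gate".
"summer bench" → head "bench", modifier "summer".
So the structure is [[temple [festival [village boar]]] [gate [summer bench]]].

[[temple [festival [village boar]]] [gate [summer bench]]]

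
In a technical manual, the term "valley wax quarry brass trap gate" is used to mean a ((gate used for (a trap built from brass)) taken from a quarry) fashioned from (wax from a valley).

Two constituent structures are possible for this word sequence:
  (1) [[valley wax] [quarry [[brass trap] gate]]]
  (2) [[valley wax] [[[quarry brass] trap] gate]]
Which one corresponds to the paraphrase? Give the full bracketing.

The paraphrase's head is the "gate" part ("quarry brass trap gate"); its modifier is "valley wax".
That top-level split, carried through the inner groups, gives [[valley wax] [quarry [[brass trap] gate]]].

[[valley wax] [quarry [[brass trap] gate]]]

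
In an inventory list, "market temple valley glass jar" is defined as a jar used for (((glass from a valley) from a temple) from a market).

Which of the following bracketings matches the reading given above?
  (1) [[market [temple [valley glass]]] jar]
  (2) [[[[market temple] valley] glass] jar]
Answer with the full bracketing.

[[market [temple [valley glass]]] jar]

The paraphrase's head is the "jar" part ("jar"); its modifier is "market temple valley glass".
That top-level split, carried through the inner groups, gives [[market [temple [valley glass]]] jar].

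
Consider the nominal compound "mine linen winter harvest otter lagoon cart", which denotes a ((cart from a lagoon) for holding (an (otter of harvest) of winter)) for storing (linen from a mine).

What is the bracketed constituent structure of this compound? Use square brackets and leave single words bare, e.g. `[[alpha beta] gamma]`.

[[mine linen] [[winter [harvest otter]] [lagoon cart]]]

Overall it is a kind of cart (specifically "winter harvest otter lagoon cart"); the modifier is "mine linen".
"mine linen" → head "linen", modifier "mine".
"winter harvest otter lagoon cart" → head "cart" (specifically "lagoon cart"), modifier "winter harvest otter".
"winter harvest otter" → head "otter" (specifically "harvest otter"), modifier "winter".
"harvest otter" → head "otter", modifier "harvest".
"lagoon cart" → head "cart", modifier "lagoon".
Putting it together: [[mine linen] [[winter [harvest otter]] [lagoon cart]]].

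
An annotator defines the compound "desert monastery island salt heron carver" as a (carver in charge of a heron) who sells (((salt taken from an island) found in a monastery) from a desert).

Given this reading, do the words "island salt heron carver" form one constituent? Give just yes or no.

The top-level split is [desert monastery island salt] [heron carver]; the full structure is [[desert [monastery [island salt]]] [heron carver]].
"island salt heron carver" straddles a constituent boundary, so it is not a single unit.

no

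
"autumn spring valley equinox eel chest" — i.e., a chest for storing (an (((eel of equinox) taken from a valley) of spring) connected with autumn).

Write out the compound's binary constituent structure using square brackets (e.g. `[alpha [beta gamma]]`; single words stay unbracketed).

Whole compound: head "chest", modifier "autumn spring valley equinox eel".
Within "autumn spring valley equinox eel", the head is "eel" (specifically "spring valley equinox eel") and the modifier is "autumn".
Within "spring valley equinox eel", the head is "eel" (specifically "valley equinox eel") and the modifier is "spring".
Within "valley equinox eel", the head is "eel" (specifically "equinox eel") and the modifier is "valley".
Within "equinox eel", the head is "eel" and the modifier is "equinox".
So the structure is [[autumn [spring [valley [equinox eel]]]] chest].

[[autumn [spring [valley [equinox eel]]]] chest]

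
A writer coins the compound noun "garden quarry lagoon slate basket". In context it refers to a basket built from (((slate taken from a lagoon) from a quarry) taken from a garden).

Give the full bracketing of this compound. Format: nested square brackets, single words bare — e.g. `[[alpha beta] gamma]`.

Overall it is a kind of basket; the modifier is "garden quarry lagoon slate".
Inside "garden quarry lagoon slate": head "slate" (specifically "quarry lagoon slate"), modifier "garden".
Inside "quarry lagoon slate": head "slate" (specifically "lagoon slate"), modifier "quarry".
Inside "lagoon slate": head "slate", modifier "lagoon".
Assembled: [[garden [quarry [lagoon slate]]] basket].

[[garden [quarry [lagoon slate]]] basket]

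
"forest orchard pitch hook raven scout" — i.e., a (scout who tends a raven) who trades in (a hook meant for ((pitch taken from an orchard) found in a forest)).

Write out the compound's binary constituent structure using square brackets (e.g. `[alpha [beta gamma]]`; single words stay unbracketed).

Whole compound: head "scout" (specifically "raven scout"), modifier "forest orchard pitch hook".
Inside "forest orchard pitch hook": head "hook", modifier "forest orchard pitch".
Inside "forest orchard pitch": head "pitch" (specifically "orchard pitch"), modifier "forest".
Inside "orchard pitch": head "pitch", modifier "orchard".
Inside "raven scout": head "scout", modifier "raven".
Putting it together: [[[forest [orchard pitch]] hook] [raven scout]].

[[[forest [orchard pitch]] hook] [raven scout]]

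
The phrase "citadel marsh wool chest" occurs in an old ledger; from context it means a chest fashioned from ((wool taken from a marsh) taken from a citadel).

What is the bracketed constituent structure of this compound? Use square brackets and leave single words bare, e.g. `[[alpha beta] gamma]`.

Whole compound: head "chest", modifier "citadel marsh wool".
"citadel marsh wool" → head "wool" (specifically "marsh wool"), modifier "citadel".
"marsh wool" → head "wool", modifier "marsh".
Assembled: [[citadel [marsh wool]] chest].

[[citadel [marsh wool]] chest]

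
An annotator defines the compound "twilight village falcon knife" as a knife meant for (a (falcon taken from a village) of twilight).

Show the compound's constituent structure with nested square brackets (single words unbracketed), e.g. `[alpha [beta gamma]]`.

[[twilight [village falcon]] knife]

At the top level: head "knife"; modifier "twilight village falcon".
Inside "twilight village falcon": head "falcon" (specifically "village falcon"), modifier "twilight".
Inside "village falcon": head "falcon", modifier "village".
So the structure is [[twilight [village falcon]] knife].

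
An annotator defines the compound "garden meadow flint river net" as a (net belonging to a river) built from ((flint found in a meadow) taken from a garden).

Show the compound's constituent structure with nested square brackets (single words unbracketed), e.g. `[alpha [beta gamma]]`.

[[garden [meadow flint]] [river net]]

The outermost head in the paraphrase is "net" (specifically "river net"), modified by "garden meadow flint".
Within "garden meadow flint", the head is "flint" (specifically "meadow flint") and the modifier is "garden".
Within "meadow flint", the head is "flint" and the modifier is "meadow".
Within "river net", the head is "net" and the modifier is "river".
So the structure is [[garden [meadow flint]] [river net]].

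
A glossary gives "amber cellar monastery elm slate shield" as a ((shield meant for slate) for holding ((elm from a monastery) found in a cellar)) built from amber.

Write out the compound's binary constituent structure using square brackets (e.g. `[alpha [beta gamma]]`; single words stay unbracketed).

[amber [[cellar [monastery elm]] [slate shield]]]

The outermost head in the paraphrase is "shield" (specifically "cellar monastery elm slate shield"), modified by "amber".
"cellar monastery elm slate shield" → head "shield" (specifically "slate shield"), modifier "cellar monastery elm".
"cellar monastery elm" → head "elm" (specifically "monastery elm"), modifier "cellar".
"monastery elm" → head "elm", modifier "monastery".
"slate shield" → head "shield", modifier "slate".
Assembled: [amber [[cellar [monastery elm]] [slate shield]]].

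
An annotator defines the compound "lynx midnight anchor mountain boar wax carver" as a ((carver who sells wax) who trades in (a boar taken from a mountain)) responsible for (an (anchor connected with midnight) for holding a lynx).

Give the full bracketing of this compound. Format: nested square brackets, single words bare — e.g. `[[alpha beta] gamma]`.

At the top level: head "carver" (specifically "mountain boar wax carver"); modifier "lynx midnight anchor".
Inside "lynx midnight anchor": head "anchor" (specifically "midnight anchor"), modifier "lynx".
Inside "midnight anchor": head "anchor", modifier "midnight".
Inside "mountain boar wax carver": head "carver" (specifically "wax carver"), modifier "mountain boar".
Inside "mountain boar": head "boar", modifier "mountain".
Inside "wax carver": head "carver", modifier "wax".
Assembled: [[lynx [midnight anchor]] [[mountain boar] [wax carver]]].

[[lynx [midnight anchor]] [[mountain boar] [wax carver]]]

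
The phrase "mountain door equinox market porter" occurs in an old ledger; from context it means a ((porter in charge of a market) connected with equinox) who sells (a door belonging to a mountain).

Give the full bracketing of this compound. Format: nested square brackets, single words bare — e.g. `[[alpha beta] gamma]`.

The outermost head in the paraphrase is "porter" (specifically "equinox market porter"), modified by "mountain door".
"mountain door" → head "door", modifier "mountain".
"equinox market porter" → head "porter" (specifically "market porter"), modifier "equinox".
"market porter" → head "porter", modifier "market".
Putting it together: [[mountain door] [equinox [market porter]]].

[[mountain door] [equinox [market porter]]]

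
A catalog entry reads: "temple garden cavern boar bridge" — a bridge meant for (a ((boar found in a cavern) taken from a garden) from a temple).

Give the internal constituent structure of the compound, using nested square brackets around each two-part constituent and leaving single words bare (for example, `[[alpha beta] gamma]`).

[[temple [garden [cavern boar]]] bridge]

Overall it is a kind of bridge; the modifier is "temple garden cavern boar".
Within "temple garden cavern boar", the head is "boar" (specifically "garden cavern boar") and the modifier is "temple".
Within "garden cavern boar", the head is "boar" (specifically "cavern boar") and the modifier is "garden".
Within "cavern boar", the head is "boar" and the modifier is "cavern".
So the structure is [[temple [garden [cavern boar]]] bridge].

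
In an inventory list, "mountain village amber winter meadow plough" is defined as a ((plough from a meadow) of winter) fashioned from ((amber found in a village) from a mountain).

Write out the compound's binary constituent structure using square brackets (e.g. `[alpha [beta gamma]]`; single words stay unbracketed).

At the top level: head "plough" (specifically "winter meadow plough"); modifier "mountain village amber".
"mountain village amber" → head "amber" (specifically "village amber"), modifier "mountain".
"village amber" → head "amber", modifier "village".
"winter meadow plough" → head "plough" (specifically "meadow plough"), modifier "winter".
"meadow plough" → head "plough", modifier "meadow".
Assembled: [[mountain [village amber]] [winter [meadow plough]]].

[[mountain [village amber]] [winter [meadow plough]]]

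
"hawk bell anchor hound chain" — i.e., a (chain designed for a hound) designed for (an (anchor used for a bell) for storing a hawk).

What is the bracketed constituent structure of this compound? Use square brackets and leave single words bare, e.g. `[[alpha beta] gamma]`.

[[hawk [bell anchor]] [hound chain]]

Whole compound: head "chain" (specifically "hound chain"), modifier "hawk bell anchor".
Inside "hawk bell anchor": head "anchor" (specifically "bell anchor"), modifier "hawk".
Inside "bell anchor": head "anchor", modifier "bell".
Inside "hound chain": head "chain", modifier "hound".
Putting it together: [[hawk [bell anchor]] [hound chain]].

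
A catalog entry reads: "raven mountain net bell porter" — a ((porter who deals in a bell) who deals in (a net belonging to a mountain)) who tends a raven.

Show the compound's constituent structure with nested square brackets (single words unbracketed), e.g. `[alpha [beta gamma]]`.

[raven [[mountain net] [bell porter]]]

At the top level: head "porter" (specifically "mountain net bell porter"); modifier "raven".
Within "mountain net bell porter", the head is "porter" (specifically "bell porter") and the modifier is "mountain net".
Within "mountain net", the head is "net" and the modifier is "mountain".
Within "bell porter", the head is "porter" and the modifier is "bell".
So the structure is [raven [[mountain net] [bell porter]]].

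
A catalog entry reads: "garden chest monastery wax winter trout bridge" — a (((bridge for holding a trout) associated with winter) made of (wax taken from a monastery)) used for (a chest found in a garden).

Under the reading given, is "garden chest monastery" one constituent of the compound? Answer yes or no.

no

The top-level split is [garden chest] [monastery wax winter trout bridge]; the full structure is [[garden chest] [[monastery wax] [winter [trout bridge]]]].
"garden chest monastery" straddles a constituent boundary, so it is not a single unit.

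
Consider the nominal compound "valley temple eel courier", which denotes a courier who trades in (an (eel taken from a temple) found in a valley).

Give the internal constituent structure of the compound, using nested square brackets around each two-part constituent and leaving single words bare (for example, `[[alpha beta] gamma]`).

[[valley [temple eel]] courier]

The outermost head in the paraphrase is "courier", modified by "valley temple eel".
Inside "valley temple eel": head "eel" (specifically "temple eel"), modifier "valley".
Inside "temple eel": head "eel", modifier "temple".
Putting it together: [[valley [temple eel]] courier].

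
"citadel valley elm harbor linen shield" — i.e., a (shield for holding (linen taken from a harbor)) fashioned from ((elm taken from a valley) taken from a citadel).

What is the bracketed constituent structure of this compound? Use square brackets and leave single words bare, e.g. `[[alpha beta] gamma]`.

Overall it is a kind of shield (specifically "harbor linen shield"); the modifier is "citadel valley elm".
Inside "citadel valley elm": head "elm" (specifically "valley elm"), modifier "citadel".
Inside "valley elm": head "elm", modifier "valley".
Inside "harbor linen shield": head "shield", modifier "harbor linen".
Inside "harbor linen": head "linen", modifier "harbor".
Putting it together: [[citadel [valley elm]] [[harbor linen] shield]].

[[citadel [valley elm]] [[harbor linen] shield]]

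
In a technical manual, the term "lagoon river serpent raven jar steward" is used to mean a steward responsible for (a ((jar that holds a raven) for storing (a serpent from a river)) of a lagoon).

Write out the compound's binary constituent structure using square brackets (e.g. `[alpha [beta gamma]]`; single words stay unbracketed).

[[lagoon [[river serpent] [raven jar]]] steward]

At the top level: head "steward"; modifier "lagoon river serpent raven jar".
Inside "lagoon river serpent raven jar": head "jar" (specifically "river serpent raven jar"), modifier "lagoon".
Inside "river serpent raven jar": head "jar" (specifically "raven jar"), modifier "river serpent".
Inside "river serpent": head "serpent", modifier "river".
Inside "raven jar": head "jar", modifier "raven".
Assembled: [[lagoon [[river serpent] [raven jar]]] steward].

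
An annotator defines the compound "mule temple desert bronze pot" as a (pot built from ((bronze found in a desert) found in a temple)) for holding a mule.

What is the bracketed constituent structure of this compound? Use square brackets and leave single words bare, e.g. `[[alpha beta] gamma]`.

[mule [[temple [desert bronze]] pot]]

The outermost head in the paraphrase is "pot" (specifically "temple desert bronze pot"), modified by "mule".
"temple desert bronze pot" → head "pot", modifier "temple desert bronze".
"temple desert bronze" → head "bronze" (specifically "desert bronze"), modifier "temple".
"desert bronze" → head "bronze", modifier "desert".
Putting it together: [mule [[temple [desert bronze]] pot]].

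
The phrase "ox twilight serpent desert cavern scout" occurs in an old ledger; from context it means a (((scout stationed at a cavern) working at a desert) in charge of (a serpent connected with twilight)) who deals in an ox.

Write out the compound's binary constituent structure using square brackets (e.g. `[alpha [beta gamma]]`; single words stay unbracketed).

At the top level: head "scout" (specifically "twilight serpent desert cavern scout"); modifier "ox".
"twilight serpent desert cavern scout" → head "scout" (specifically "desert cavern scout"), modifier "twilight serpent".
"twilight serpent" → head "serpent", modifier "twilight".
"desert cavern scout" → head "scout" (specifically "cavern scout"), modifier "desert".
"cavern scout" → head "scout", modifier "cavern".
Putting it together: [ox [[twilight serpent] [desert [cavern scout]]]].

[ox [[twilight serpent] [desert [cavern scout]]]]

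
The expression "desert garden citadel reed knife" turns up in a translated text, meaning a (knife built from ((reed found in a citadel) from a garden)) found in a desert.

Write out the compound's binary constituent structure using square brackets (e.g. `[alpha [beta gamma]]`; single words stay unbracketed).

[desert [[garden [citadel reed]] knife]]

At the top level: head "knife" (specifically "garden citadel reed knife"); modifier "desert".
Inside "garden citadel reed knife": head "knife", modifier "garden citadel reed".
Inside "garden citadel reed": head "reed" (specifically "citadel reed"), modifier "garden".
Inside "citadel reed": head "reed", modifier "citadel".
Putting it together: [desert [[garden [citadel reed]] knife]].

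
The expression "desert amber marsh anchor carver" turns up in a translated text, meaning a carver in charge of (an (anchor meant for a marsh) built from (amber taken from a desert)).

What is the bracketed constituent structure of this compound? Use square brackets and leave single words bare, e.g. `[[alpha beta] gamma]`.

[[[desert amber] [marsh anchor]] carver]

The outermost head in the paraphrase is "carver", modified by "desert amber marsh anchor".
Inside "desert amber marsh anchor": head "anchor" (specifically "marsh anchor"), modifier "desert amber".
Inside "desert amber": head "amber", modifier "desert".
Inside "marsh anchor": head "anchor", modifier "marsh".
So the structure is [[[desert amber] [marsh anchor]] carver].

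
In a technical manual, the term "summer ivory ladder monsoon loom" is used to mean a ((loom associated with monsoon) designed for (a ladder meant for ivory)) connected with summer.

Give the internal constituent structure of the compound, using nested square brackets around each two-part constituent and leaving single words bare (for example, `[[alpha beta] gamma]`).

[summer [[ivory ladder] [monsoon loom]]]

Overall it is a kind of loom (specifically "ivory ladder monsoon loom"); the modifier is "summer".
"ivory ladder monsoon loom" → head "loom" (specifically "monsoon loom"), modifier "ivory ladder".
"ivory ladder" → head "ladder", modifier "ivory".
"monsoon loom" → head "loom", modifier "monsoon".
Putting it together: [summer [[ivory ladder] [monsoon loom]]].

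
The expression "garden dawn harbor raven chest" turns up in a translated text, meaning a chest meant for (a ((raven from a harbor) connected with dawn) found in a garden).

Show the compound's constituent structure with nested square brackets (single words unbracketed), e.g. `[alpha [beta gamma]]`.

[[garden [dawn [harbor raven]]] chest]

At the top level: head "chest"; modifier "garden dawn harbor raven".
Within "garden dawn harbor raven", the head is "raven" (specifically "dawn harbor raven") and the modifier is "garden".
Within "dawn harbor raven", the head is "raven" (specifically "harbor raven") and the modifier is "dawn".
Within "harbor raven", the head is "raven" and the modifier is "harbor".
Putting it together: [[garden [dawn [harbor raven]]] chest].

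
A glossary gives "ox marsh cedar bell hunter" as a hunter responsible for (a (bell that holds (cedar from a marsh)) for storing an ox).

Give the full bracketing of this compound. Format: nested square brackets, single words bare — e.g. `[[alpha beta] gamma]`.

[[ox [[marsh cedar] bell]] hunter]

Overall it is a kind of hunter; the modifier is "ox marsh cedar bell".
"ox marsh cedar bell" → head "bell" (specifically "marsh cedar bell"), modifier "ox".
"marsh cedar bell" → head "bell", modifier "marsh cedar".
"marsh cedar" → head "cedar", modifier "marsh".
Assembled: [[ox [[marsh cedar] bell]] hunter].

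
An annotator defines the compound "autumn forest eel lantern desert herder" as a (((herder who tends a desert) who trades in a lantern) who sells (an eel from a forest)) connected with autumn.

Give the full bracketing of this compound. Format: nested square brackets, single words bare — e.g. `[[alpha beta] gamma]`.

[autumn [[forest eel] [lantern [desert herder]]]]

The outermost head in the paraphrase is "herder" (specifically "forest eel lantern desert herder"), modified by "autumn".
Inside "forest eel lantern desert herder": head "herder" (specifically "lantern desert herder"), modifier "forest eel".
Inside "forest eel": head "eel", modifier "forest".
Inside "lantern desert herder": head "herder" (specifically "desert herder"), modifier "lantern".
Inside "desert herder": head "herder", modifier "desert".
So the structure is [autumn [[forest eel] [lantern [desert herder]]]].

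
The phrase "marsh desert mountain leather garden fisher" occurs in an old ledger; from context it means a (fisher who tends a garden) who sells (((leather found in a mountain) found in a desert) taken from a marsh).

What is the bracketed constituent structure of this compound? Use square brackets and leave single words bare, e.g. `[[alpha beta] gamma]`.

Overall it is a kind of fisher (specifically "garden fisher"); the modifier is "marsh desert mountain leather".
Inside "marsh desert mountain leather": head "leather" (specifically "desert mountain leather"), modifier "marsh".
Inside "desert mountain leather": head "leather" (specifically "mountain leather"), modifier "desert".
Inside "mountain leather": head "leather", modifier "mountain".
Inside "garden fisher": head "fisher", modifier "garden".
Putting it together: [[marsh [desert [mountain leather]]] [garden fisher]].

[[marsh [desert [mountain leather]]] [garden fisher]]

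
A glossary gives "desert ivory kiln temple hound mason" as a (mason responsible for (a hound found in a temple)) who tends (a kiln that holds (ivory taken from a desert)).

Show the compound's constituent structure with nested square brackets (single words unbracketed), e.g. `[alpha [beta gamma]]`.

At the top level: head "mason" (specifically "temple hound mason"); modifier "desert ivory kiln".
Inside "desert ivory kiln": head "kiln", modifier "desert ivory".
Inside "desert ivory": head "ivory", modifier "desert".
Inside "temple hound mason": head "mason", modifier "temple hound".
Inside "temple hound": head "hound", modifier "temple".
Putting it together: [[[desert ivory] kiln] [[temple hound] mason]].

[[[desert ivory] kiln] [[temple hound] mason]]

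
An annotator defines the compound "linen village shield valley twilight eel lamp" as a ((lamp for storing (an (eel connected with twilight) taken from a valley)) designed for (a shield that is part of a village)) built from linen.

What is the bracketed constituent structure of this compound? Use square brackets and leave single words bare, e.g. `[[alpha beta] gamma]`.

At the top level: head "lamp" (specifically "village shield valley twilight eel lamp"); modifier "linen".
"village shield valley twilight eel lamp" → head "lamp" (specifically "valley twilight eel lamp"), modifier "village shield".
"village shield" → head "shield", modifier "village".
"valley twilight eel lamp" → head "lamp", modifier "valley twilight eel".
"valley twilight eel" → head "eel" (specifically "twilight eel"), modifier "valley".
"twilight eel" → head "eel", modifier "twilight".
Assembled: [linen [[village shield] [[valley [twilight eel]] lamp]]].

[linen [[village shield] [[valley [twilight eel]] lamp]]]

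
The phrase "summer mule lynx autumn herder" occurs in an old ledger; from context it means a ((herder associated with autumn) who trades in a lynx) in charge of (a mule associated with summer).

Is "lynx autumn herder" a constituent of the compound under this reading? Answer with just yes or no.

The paraphrase groups the words so that "lynx autumn herder" is one unit: it corresponds to a single parenthesized sub-phrase.
The full structure is [[summer mule] [lynx [autumn herder]]], in which [lynx autumn herder] is a constituent.

yes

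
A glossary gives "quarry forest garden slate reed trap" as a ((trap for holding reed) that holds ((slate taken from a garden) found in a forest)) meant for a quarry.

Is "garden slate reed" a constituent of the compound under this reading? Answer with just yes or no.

The top-level split is [quarry] [forest garden slate reed trap]; the full structure is [quarry [[forest [garden slate]] [reed trap]]].
"garden slate reed" straddles a constituent boundary, so it is not a single unit.

no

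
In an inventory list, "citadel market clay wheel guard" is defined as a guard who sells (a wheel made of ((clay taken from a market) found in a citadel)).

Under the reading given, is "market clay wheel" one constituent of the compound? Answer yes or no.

The top-level split is [citadel market clay wheel] [guard]; the full structure is [[[citadel [market clay]] wheel] guard].
"market clay wheel" straddles a constituent boundary, so it is not a single unit.

no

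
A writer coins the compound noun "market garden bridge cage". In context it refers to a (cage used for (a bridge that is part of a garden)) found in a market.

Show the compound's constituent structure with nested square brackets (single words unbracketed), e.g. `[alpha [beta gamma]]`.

Whole compound: head "cage" (specifically "garden bridge cage"), modifier "market".
Inside "garden bridge cage": head "cage", modifier "garden bridge".
Inside "garden bridge": head "bridge", modifier "garden".
Assembled: [market [[garden bridge] cage]].

[market [[garden bridge] cage]]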